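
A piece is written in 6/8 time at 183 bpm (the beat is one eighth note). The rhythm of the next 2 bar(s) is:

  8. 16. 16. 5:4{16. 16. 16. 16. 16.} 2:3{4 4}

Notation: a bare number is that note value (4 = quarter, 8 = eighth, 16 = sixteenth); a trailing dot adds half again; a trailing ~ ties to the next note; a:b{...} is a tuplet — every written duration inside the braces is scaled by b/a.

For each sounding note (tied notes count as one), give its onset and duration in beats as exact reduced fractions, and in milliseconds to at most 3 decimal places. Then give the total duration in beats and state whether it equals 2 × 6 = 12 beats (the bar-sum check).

1) 0.0ms=0b +491.803ms=3/2b
2) 491.803ms=3/2b +245.902ms=3/4b
3) 737.705ms=9/4b +245.902ms=3/4b
4) 983.607ms=3b +196.721ms=3/5b
5) 1180.328ms=18/5b +196.721ms=3/5b
6) 1377.049ms=21/5b +196.721ms=3/5b
7) 1573.77ms=24/5b +196.721ms=3/5b
8) 1770.492ms=27/5b +196.721ms=3/5b
9) 1967.213ms=6b +983.607ms=3b
10) 2950.82ms=9b +983.607ms=3b
Σ=12b of 12 (183bpm 6/8) — PASS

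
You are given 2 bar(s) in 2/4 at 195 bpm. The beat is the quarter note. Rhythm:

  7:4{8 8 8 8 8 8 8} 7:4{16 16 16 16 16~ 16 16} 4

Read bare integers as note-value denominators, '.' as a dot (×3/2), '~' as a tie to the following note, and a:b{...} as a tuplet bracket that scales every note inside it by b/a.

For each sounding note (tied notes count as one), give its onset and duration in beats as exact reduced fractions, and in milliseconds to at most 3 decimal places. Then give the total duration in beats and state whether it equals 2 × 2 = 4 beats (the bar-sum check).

1) 0.0ms=0b +87.912ms=2/7b
2) 87.912ms=2/7b +87.912ms=2/7b
3) 175.824ms=4/7b +87.912ms=2/7b
4) 263.736ms=6/7b +87.912ms=2/7b
5) 351.648ms=8/7b +87.912ms=2/7b
6) 439.56ms=10/7b +87.912ms=2/7b
7) 527.473ms=12/7b +87.912ms=2/7b
8) 615.385ms=2b +43.956ms=1/7b
9) 659.341ms=15/7b +43.956ms=1/7b
10) 703.297ms=16/7b +43.956ms=1/7b
11) 747.253ms=17/7b +43.956ms=1/7b
12) 791.209ms=18/7b +87.912ms=2/7b
13) 879.121ms=20/7b +43.956ms=1/7b
14) 923.077ms=3b +307.692ms=1b
Σ=4b of 4 (195bpm 2/4) — PASS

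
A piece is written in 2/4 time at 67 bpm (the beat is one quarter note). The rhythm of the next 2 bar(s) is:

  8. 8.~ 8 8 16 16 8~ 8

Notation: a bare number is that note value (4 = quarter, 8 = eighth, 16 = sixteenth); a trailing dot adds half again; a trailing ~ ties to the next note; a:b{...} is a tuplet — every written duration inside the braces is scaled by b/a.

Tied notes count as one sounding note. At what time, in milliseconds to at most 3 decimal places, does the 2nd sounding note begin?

note 2 onset = 3/4b = 671.642ms

1. 0.0ms @ 0 + 671.642ms (3/4)
2. 671.642ms @ 3/4 + 1119.403ms (5/4)
3. 1791.045ms @ 2 + 447.761ms (1/2)
4. 2238.806ms @ 5/2 + 223.881ms (1/4)
5. 2462.687ms @ 11/4 + 223.881ms (1/4)
6. 2686.567ms @ 3 + 895.522ms (1)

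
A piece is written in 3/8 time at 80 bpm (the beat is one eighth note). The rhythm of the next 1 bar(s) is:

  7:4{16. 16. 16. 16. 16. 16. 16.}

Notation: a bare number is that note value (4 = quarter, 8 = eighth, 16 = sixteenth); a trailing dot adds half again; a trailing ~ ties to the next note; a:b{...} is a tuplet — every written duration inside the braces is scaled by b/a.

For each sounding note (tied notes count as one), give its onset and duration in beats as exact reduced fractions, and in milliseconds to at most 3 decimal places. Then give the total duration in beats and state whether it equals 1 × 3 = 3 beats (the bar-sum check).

1) 0.0ms=0b +321.429ms=3/7b
2) 321.429ms=3/7b +321.429ms=3/7b
3) 642.857ms=6/7b +321.429ms=3/7b
4) 964.286ms=9/7b +321.429ms=3/7b
5) 1285.714ms=12/7b +321.429ms=3/7b
6) 1607.143ms=15/7b +321.429ms=3/7b
7) 1928.571ms=18/7b +321.429ms=3/7b
Σ=3b of 3 (80bpm 3/8) — PASS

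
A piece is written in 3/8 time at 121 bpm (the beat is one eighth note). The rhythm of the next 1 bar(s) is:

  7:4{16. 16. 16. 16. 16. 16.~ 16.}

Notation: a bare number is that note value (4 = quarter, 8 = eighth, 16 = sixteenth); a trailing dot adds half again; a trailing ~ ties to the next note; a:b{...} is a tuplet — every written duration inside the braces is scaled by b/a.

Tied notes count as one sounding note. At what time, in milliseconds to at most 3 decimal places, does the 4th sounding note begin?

1. 0.0ms @ 0 + 212.515ms (3/7)
2. 212.515ms @ 3/7 + 212.515ms (3/7)
3. 425.03ms @ 6/7 + 212.515ms (3/7)
4. 637.544ms @ 9/7 + 212.515ms (3/7)
5. 850.059ms @ 12/7 + 212.515ms (3/7)
6. 1062.574ms @ 15/7 + 425.03ms (6/7)

note 4 onset = 9/7b = 637.544ms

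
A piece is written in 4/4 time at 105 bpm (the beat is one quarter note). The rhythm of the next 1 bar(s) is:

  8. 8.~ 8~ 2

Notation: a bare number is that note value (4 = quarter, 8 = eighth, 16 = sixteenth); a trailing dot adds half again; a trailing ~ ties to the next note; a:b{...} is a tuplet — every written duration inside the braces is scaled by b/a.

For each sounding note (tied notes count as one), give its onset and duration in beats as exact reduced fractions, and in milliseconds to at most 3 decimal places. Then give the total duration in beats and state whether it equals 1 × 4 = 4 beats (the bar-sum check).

1) 0.0ms=0b +428.571ms=3/4b
2) 428.571ms=3/4b +1857.143ms=13/4b
Σ=4b of 4 (105bpm 4/4) — PASS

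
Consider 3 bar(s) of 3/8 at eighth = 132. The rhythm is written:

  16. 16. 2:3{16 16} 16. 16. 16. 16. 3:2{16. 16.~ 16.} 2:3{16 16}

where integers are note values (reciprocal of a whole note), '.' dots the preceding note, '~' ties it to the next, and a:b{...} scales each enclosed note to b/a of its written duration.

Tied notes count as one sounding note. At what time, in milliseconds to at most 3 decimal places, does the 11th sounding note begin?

1. 0.0ms @ 0 + 340.909ms (3/4)
2. 340.909ms @ 3/4 + 340.909ms (3/4)
3. 681.818ms @ 3/2 + 340.909ms (3/4)
4. 1022.727ms @ 9/4 + 340.909ms (3/4)
5. 1363.636ms @ 3 + 340.909ms (3/4)
6. 1704.545ms @ 15/4 + 340.909ms (3/4)
7. 2045.455ms @ 9/2 + 340.909ms (3/4)
8. 2386.364ms @ 21/4 + 340.909ms (3/4)
9. 2727.273ms @ 6 + 227.273ms (1/2)
10. 2954.545ms @ 13/2 + 454.545ms (1)
11. 3409.091ms @ 15/2 + 340.909ms (3/4)
12. 3750.0ms @ 33/4 + 340.909ms (3/4)

note 11 onset = 15/2b = 3409.091ms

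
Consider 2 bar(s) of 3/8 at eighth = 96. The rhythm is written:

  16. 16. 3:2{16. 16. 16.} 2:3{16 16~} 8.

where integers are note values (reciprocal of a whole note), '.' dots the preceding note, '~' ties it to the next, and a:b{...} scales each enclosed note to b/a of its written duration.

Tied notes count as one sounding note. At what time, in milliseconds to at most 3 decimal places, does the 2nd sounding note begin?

1. 0.0ms @ 0 + 468.75ms (3/4)
2. 468.75ms @ 3/4 + 468.75ms (3/4)
3. 937.5ms @ 3/2 + 312.5ms (1/2)
4. 1250.0ms @ 2 + 312.5ms (1/2)
5. 1562.5ms @ 5/2 + 312.5ms (1/2)
6. 1875.0ms @ 3 + 468.75ms (3/4)
7. 2343.75ms @ 15/4 + 1406.25ms (9/4)

note 2 onset = 3/4b = 468.75ms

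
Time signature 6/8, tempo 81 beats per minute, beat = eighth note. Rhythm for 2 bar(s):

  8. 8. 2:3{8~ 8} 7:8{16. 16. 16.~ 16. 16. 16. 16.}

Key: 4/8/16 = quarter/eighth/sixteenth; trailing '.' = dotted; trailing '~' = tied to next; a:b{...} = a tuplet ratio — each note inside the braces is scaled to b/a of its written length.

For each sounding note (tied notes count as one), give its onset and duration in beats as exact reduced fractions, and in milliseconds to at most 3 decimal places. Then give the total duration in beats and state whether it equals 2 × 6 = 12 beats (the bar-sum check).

1) 0.0ms=0b +1111.111ms=3/2b
2) 1111.111ms=3/2b +1111.111ms=3/2b
3) 2222.222ms=3b +2222.222ms=3b
4) 4444.444ms=6b +634.921ms=6/7b
5) 5079.365ms=48/7b +634.921ms=6/7b
6) 5714.286ms=54/7b +1269.841ms=12/7b
7) 6984.127ms=66/7b +634.921ms=6/7b
8) 7619.048ms=72/7b +634.921ms=6/7b
9) 8253.968ms=78/7b +634.921ms=6/7b
Σ=12b of 12 (81bpm 6/8) — PASS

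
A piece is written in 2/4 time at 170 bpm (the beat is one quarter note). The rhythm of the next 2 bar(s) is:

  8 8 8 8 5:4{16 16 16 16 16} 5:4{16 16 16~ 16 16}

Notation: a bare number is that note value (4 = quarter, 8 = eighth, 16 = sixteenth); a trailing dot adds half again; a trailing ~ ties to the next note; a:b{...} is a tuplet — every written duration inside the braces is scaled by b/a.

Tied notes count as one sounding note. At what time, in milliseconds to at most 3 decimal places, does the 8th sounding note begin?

note 8 onset = 13/5b = 917.647ms

1. 0.0ms @ 0 + 176.471ms (1/2)
2. 176.471ms @ 1/2 + 176.471ms (1/2)
3. 352.941ms @ 1 + 176.471ms (1/2)
4. 529.412ms @ 3/2 + 176.471ms (1/2)
5. 705.882ms @ 2 + 70.588ms (1/5)
6. 776.471ms @ 11/5 + 70.588ms (1/5)
7. 847.059ms @ 12/5 + 70.588ms (1/5)
8. 917.647ms @ 13/5 + 70.588ms (1/5)
9. 988.235ms @ 14/5 + 70.588ms (1/5)
10. 1058.824ms @ 3 + 70.588ms (1/5)
11. 1129.412ms @ 16/5 + 70.588ms (1/5)
12. 1200.0ms @ 17/5 + 141.176ms (2/5)
13. 1341.176ms @ 19/5 + 70.588ms (1/5)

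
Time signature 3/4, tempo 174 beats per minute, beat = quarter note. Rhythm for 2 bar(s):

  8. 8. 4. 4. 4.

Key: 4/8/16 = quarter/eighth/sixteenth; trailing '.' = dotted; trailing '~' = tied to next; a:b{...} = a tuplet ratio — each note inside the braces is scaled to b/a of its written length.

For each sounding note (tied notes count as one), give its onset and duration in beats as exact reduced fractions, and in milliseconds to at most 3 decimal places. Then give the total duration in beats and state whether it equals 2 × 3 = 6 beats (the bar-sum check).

1) 0.0ms=0b +258.621ms=3/4b
2) 258.621ms=3/4b +258.621ms=3/4b
3) 517.241ms=3/2b +517.241ms=3/2b
4) 1034.483ms=3b +517.241ms=3/2b
5) 1551.724ms=9/2b +517.241ms=3/2b
Σ=6b of 6 (174bpm 3/4) — PASS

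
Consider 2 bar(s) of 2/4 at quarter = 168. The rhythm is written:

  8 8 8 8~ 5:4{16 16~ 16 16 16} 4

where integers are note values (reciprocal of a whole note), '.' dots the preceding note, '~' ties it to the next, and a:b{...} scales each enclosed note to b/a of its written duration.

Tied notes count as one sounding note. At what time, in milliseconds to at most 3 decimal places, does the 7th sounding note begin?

note 7 onset = 14/5b = 1000.0ms

1. 0.0ms @ 0 + 178.571ms (1/2)
2. 178.571ms @ 1/2 + 178.571ms (1/2)
3. 357.143ms @ 1 + 178.571ms (1/2)
4. 535.714ms @ 3/2 + 250.0ms (7/10)
5. 785.714ms @ 11/5 + 142.857ms (2/5)
6. 928.571ms @ 13/5 + 71.429ms (1/5)
7. 1000.0ms @ 14/5 + 71.429ms (1/5)
8. 1071.429ms @ 3 + 357.143ms (1)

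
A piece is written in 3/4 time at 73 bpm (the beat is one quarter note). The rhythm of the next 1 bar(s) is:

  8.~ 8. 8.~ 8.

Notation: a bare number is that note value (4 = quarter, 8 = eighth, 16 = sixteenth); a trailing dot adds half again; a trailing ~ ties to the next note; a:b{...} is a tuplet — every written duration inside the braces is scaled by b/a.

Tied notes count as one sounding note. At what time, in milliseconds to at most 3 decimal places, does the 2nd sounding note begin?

1. 0.0ms @ 0 + 1232.877ms (3/2)
2. 1232.877ms @ 3/2 + 1232.877ms (3/2)

note 2 onset = 3/2b = 1232.877ms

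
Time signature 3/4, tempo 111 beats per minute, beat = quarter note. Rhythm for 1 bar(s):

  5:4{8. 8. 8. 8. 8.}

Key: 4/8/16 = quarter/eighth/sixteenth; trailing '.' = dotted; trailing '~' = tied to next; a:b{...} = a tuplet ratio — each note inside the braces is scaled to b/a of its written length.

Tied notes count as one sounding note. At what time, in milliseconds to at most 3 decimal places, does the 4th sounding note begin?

1. 0.0ms @ 0 + 324.324ms (3/5)
2. 324.324ms @ 3/5 + 324.324ms (3/5)
3. 648.649ms @ 6/5 + 324.324ms (3/5)
4. 972.973ms @ 9/5 + 324.324ms (3/5)
5. 1297.297ms @ 12/5 + 324.324ms (3/5)

note 4 onset = 9/5b = 972.973ms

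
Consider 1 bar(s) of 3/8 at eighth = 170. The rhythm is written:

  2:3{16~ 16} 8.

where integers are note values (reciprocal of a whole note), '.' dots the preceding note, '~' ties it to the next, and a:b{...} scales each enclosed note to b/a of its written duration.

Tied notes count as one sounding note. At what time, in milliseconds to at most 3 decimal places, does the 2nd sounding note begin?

1. 0.0ms @ 0 + 529.412ms (3/2)
2. 529.412ms @ 3/2 + 529.412ms (3/2)

note 2 onset = 3/2b = 529.412ms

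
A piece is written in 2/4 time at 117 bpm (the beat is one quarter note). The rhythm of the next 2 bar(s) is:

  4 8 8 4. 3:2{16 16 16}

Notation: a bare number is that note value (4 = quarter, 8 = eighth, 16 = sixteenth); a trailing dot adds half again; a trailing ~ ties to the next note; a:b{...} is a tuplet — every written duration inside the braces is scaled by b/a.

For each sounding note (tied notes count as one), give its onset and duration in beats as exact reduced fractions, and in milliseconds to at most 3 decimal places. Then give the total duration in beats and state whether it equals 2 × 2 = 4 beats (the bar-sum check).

1) 0.0ms=0b +512.821ms=1b
2) 512.821ms=1b +256.41ms=1/2b
3) 769.231ms=3/2b +256.41ms=1/2b
4) 1025.641ms=2b +769.231ms=3/2b
5) 1794.872ms=7/2b +85.47ms=1/6b
6) 1880.342ms=11/3b +85.47ms=1/6b
7) 1965.812ms=23/6b +85.47ms=1/6b
Σ=4b of 4 (117bpm 2/4) — PASS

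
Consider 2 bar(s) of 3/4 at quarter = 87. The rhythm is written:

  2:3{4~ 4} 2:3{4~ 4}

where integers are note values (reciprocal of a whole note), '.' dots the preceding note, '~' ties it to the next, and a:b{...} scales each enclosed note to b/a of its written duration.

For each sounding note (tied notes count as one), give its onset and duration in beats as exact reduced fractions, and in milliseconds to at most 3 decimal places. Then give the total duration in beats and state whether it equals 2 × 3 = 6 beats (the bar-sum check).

1) 0.0ms=0b +2068.966ms=3b
2) 2068.966ms=3b +2068.966ms=3b
Σ=6b of 6 (87bpm 3/4) — PASS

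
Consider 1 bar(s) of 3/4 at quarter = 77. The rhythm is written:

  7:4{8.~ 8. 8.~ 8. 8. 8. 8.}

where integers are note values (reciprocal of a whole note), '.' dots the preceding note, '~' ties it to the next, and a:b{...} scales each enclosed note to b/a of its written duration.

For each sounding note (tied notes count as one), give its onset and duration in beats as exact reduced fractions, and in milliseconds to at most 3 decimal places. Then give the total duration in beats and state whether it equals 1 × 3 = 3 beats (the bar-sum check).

1) 0.0ms=0b +667.904ms=6/7b
2) 667.904ms=6/7b +667.904ms=6/7b
3) 1335.807ms=12/7b +333.952ms=3/7b
4) 1669.759ms=15/7b +333.952ms=3/7b
5) 2003.711ms=18/7b +333.952ms=3/7b
Σ=3b of 3 (77bpm 3/4) — PASS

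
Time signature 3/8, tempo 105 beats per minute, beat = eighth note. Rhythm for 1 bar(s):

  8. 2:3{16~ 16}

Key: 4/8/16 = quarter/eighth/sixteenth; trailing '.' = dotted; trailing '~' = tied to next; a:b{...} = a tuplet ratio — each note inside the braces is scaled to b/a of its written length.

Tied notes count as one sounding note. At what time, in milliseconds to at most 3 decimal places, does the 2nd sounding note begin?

note 2 onset = 3/2b = 857.143ms

1. 0.0ms @ 0 + 857.143ms (3/2)
2. 857.143ms @ 3/2 + 857.143ms (3/2)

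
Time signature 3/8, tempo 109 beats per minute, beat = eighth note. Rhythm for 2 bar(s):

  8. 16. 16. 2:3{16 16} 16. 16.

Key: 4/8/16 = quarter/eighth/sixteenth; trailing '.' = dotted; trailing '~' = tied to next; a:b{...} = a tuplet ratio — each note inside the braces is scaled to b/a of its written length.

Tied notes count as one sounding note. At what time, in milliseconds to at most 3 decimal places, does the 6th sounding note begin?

note 6 onset = 9/2b = 2477.064ms

1. 0.0ms @ 0 + 825.688ms (3/2)
2. 825.688ms @ 3/2 + 412.844ms (3/4)
3. 1238.532ms @ 9/4 + 412.844ms (3/4)
4. 1651.376ms @ 3 + 412.844ms (3/4)
5. 2064.22ms @ 15/4 + 412.844ms (3/4)
6. 2477.064ms @ 9/2 + 412.844ms (3/4)
7. 2889.908ms @ 21/4 + 412.844ms (3/4)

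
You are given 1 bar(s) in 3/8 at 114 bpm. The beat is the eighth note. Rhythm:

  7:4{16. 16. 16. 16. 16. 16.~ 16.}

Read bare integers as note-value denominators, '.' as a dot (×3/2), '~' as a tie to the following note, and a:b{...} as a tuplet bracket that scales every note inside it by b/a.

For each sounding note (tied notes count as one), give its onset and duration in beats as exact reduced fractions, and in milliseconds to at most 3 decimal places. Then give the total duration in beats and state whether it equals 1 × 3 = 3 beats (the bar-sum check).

1) 0.0ms=0b +225.564ms=3/7b
2) 225.564ms=3/7b +225.564ms=3/7b
3) 451.128ms=6/7b +225.564ms=3/7b
4) 676.692ms=9/7b +225.564ms=3/7b
5) 902.256ms=12/7b +225.564ms=3/7b
6) 1127.82ms=15/7b +451.128ms=6/7b
Σ=3b of 3 (114bpm 3/8) — PASS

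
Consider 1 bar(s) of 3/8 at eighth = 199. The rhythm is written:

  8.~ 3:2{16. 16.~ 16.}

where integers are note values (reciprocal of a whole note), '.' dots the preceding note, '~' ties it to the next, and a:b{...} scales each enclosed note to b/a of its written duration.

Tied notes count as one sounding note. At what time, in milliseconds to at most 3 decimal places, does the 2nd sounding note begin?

1. 0.0ms @ 0 + 603.015ms (2)
2. 603.015ms @ 2 + 301.508ms (1)

note 2 onset = 2b = 603.015ms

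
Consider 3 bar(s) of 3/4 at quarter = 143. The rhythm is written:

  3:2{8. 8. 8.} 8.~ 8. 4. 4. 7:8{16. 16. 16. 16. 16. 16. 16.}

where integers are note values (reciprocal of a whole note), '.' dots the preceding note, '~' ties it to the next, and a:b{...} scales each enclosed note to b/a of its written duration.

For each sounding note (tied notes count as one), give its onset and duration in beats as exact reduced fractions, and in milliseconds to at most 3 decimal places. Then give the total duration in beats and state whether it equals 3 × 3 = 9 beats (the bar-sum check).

1) 0.0ms=0b +209.79ms=1/2b
2) 209.79ms=1/2b +209.79ms=1/2b
3) 419.58ms=1b +209.79ms=1/2b
4) 629.371ms=3/2b +629.371ms=3/2b
5) 1258.741ms=3b +629.371ms=3/2b
6) 1888.112ms=9/2b +629.371ms=3/2b
7) 2517.483ms=6b +179.82ms=3/7b
8) 2697.303ms=45/7b +179.82ms=3/7b
9) 2877.123ms=48/7b +179.82ms=3/7b
10) 3056.943ms=51/7b +179.82ms=3/7b
11) 3236.763ms=54/7b +179.82ms=3/7b
12) 3416.583ms=57/7b +179.82ms=3/7b
13) 3596.404ms=60/7b +179.82ms=3/7b
Σ=9b of 9 (143bpm 3/4) — PASS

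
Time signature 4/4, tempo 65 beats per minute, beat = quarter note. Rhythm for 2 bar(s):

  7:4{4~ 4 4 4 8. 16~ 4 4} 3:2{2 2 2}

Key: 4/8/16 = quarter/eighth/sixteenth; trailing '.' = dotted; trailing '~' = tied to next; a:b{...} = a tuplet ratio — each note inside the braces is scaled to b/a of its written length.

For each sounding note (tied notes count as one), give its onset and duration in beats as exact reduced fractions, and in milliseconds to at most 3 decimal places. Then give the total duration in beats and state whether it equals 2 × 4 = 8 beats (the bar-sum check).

1) 0.0ms=0b +1054.945ms=8/7b
2) 1054.945ms=8/7b +527.473ms=4/7b
3) 1582.418ms=12/7b +527.473ms=4/7b
4) 2109.89ms=16/7b +395.604ms=3/7b
5) 2505.495ms=19/7b +659.341ms=5/7b
6) 3164.835ms=24/7b +527.473ms=4/7b
7) 3692.308ms=4b +1230.769ms=4/3b
8) 4923.077ms=16/3b +1230.769ms=4/3b
9) 6153.846ms=20/3b +1230.769ms=4/3b
Σ=8b of 8 (65bpm 4/4) — PASS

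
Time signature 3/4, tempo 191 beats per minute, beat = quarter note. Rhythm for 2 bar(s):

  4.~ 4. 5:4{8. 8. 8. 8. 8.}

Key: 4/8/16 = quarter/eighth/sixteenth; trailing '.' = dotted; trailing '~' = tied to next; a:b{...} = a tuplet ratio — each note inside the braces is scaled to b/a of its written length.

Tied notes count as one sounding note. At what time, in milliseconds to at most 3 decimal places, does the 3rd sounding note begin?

note 3 onset = 18/5b = 1130.89ms

1. 0.0ms @ 0 + 942.408ms (3)
2. 942.408ms @ 3 + 188.482ms (3/5)
3. 1130.89ms @ 18/5 + 188.482ms (3/5)
4. 1319.372ms @ 21/5 + 188.482ms (3/5)
5. 1507.853ms @ 24/5 + 188.482ms (3/5)
6. 1696.335ms @ 27/5 + 188.482ms (3/5)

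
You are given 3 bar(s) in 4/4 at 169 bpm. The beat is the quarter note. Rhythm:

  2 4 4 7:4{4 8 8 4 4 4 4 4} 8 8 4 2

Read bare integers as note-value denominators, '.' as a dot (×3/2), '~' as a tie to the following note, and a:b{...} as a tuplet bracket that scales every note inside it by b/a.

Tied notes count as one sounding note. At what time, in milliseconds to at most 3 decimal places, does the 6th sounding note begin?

1. 0.0ms @ 0 + 710.059ms (2)
2. 710.059ms @ 2 + 355.03ms (1)
3. 1065.089ms @ 3 + 355.03ms (1)
4. 1420.118ms @ 4 + 202.874ms (4/7)
5. 1622.992ms @ 32/7 + 101.437ms (2/7)
6. 1724.429ms @ 34/7 + 101.437ms (2/7)
7. 1825.866ms @ 36/7 + 202.874ms (4/7)
8. 2028.74ms @ 40/7 + 202.874ms (4/7)
9. 2231.615ms @ 44/7 + 202.874ms (4/7)
10. 2434.489ms @ 48/7 + 202.874ms (4/7)
11. 2637.363ms @ 52/7 + 202.874ms (4/7)
12. 2840.237ms @ 8 + 177.515ms (1/2)
13. 3017.751ms @ 17/2 + 177.515ms (1/2)
14. 3195.266ms @ 9 + 355.03ms (1)
15. 3550.296ms @ 10 + 710.059ms (2)

note 6 onset = 34/7b = 1724.429ms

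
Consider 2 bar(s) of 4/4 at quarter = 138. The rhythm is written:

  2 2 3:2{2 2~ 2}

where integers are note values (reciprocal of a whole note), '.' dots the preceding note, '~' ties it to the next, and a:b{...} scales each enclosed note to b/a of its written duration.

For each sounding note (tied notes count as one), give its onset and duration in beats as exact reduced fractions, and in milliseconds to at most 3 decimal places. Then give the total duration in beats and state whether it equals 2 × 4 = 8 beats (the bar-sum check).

1) 0.0ms=0b +869.565ms=2b
2) 869.565ms=2b +869.565ms=2b
3) 1739.13ms=4b +579.71ms=4/3b
4) 2318.841ms=16/3b +1159.42ms=8/3b
Σ=8b of 8 (138bpm 4/4) — PASS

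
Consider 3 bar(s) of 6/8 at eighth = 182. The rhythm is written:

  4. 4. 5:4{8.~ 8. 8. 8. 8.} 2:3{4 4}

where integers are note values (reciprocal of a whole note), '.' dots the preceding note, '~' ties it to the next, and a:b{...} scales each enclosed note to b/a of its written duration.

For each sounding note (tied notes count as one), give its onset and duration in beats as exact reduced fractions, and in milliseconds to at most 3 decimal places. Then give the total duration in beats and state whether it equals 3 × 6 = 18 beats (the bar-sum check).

1) 0.0ms=0b +989.011ms=3b
2) 989.011ms=3b +989.011ms=3b
3) 1978.022ms=6b +791.209ms=12/5b
4) 2769.231ms=42/5b +395.604ms=6/5b
5) 3164.835ms=48/5b +395.604ms=6/5b
6) 3560.44ms=54/5b +395.604ms=6/5b
7) 3956.044ms=12b +989.011ms=3b
8) 4945.055ms=15b +989.011ms=3b
Σ=18b of 18 (182bpm 6/8) — PASS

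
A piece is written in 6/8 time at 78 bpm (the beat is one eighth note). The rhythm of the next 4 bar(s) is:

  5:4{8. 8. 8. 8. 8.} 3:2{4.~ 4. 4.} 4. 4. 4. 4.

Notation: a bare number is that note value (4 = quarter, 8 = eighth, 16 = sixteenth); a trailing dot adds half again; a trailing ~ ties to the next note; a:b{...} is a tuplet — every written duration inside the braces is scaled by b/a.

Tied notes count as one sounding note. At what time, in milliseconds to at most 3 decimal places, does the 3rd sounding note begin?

note 3 onset = 12/5b = 1846.154ms

1. 0.0ms @ 0 + 923.077ms (6/5)
2. 923.077ms @ 6/5 + 923.077ms (6/5)
3. 1846.154ms @ 12/5 + 923.077ms (6/5)
4. 2769.231ms @ 18/5 + 923.077ms (6/5)
5. 3692.308ms @ 24/5 + 923.077ms (6/5)
6. 4615.385ms @ 6 + 3076.923ms (4)
7. 7692.308ms @ 10 + 1538.462ms (2)
8. 9230.769ms @ 12 + 2307.692ms (3)
9. 11538.462ms @ 15 + 2307.692ms (3)
10. 13846.154ms @ 18 + 2307.692ms (3)
11. 16153.846ms @ 21 + 2307.692ms (3)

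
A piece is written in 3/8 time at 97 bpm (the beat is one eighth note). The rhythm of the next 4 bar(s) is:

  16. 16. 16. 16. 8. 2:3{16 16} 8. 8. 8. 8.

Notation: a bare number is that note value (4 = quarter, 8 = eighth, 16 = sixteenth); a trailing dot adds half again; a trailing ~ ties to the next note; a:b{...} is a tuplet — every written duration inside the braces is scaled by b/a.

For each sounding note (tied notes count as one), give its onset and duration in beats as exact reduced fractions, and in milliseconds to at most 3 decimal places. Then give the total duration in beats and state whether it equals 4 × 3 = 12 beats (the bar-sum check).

1) 0.0ms=0b +463.918ms=3/4b
2) 463.918ms=3/4b +463.918ms=3/4b
3) 927.835ms=3/2b +463.918ms=3/4b
4) 1391.753ms=9/4b +463.918ms=3/4b
5) 1855.67ms=3b +927.835ms=3/2b
6) 2783.505ms=9/2b +463.918ms=3/4b
7) 3247.423ms=21/4b +463.918ms=3/4b
8) 3711.34ms=6b +927.835ms=3/2b
9) 4639.175ms=15/2b +927.835ms=3/2b
10) 5567.01ms=9b +927.835ms=3/2b
11) 6494.845ms=21/2b +927.835ms=3/2b
Σ=12b of 12 (97bpm 3/8) — PASS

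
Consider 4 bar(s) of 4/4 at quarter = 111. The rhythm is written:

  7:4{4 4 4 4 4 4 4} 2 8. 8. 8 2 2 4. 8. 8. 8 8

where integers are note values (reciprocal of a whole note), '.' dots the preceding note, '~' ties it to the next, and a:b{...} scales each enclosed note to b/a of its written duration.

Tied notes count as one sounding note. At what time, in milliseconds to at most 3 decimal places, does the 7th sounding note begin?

1. 0.0ms @ 0 + 308.88ms (4/7)
2. 308.88ms @ 4/7 + 308.88ms (4/7)
3. 617.761ms @ 8/7 + 308.88ms (4/7)
4. 926.641ms @ 12/7 + 308.88ms (4/7)
5. 1235.521ms @ 16/7 + 308.88ms (4/7)
6. 1544.402ms @ 20/7 + 308.88ms (4/7)
7. 1853.282ms @ 24/7 + 308.88ms (4/7)
8. 2162.162ms @ 4 + 1081.081ms (2)
9. 3243.243ms @ 6 + 405.405ms (3/4)
10. 3648.649ms @ 27/4 + 405.405ms (3/4)
11. 4054.054ms @ 15/2 + 270.27ms (1/2)
12. 4324.324ms @ 8 + 1081.081ms (2)
13. 5405.405ms @ 10 + 1081.081ms (2)
14. 6486.486ms @ 12 + 810.811ms (3/2)
15. 7297.297ms @ 27/2 + 405.405ms (3/4)
16. 7702.703ms @ 57/4 + 405.405ms (3/4)
17. 8108.108ms @ 15 + 270.27ms (1/2)
18. 8378.378ms @ 31/2 + 270.27ms (1/2)

note 7 onset = 24/7b = 1853.282ms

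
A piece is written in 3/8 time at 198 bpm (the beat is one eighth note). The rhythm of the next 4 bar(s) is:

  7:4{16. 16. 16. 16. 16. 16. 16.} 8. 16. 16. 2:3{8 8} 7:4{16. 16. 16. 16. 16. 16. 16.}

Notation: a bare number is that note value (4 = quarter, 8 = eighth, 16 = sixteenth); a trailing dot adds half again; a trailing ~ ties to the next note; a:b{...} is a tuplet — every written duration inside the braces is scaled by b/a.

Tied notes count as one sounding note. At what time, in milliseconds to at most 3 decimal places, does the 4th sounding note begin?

note 4 onset = 9/7b = 389.61ms

1. 0.0ms @ 0 + 129.87ms (3/7)
2. 129.87ms @ 3/7 + 129.87ms (3/7)
3. 259.74ms @ 6/7 + 129.87ms (3/7)
4. 389.61ms @ 9/7 + 129.87ms (3/7)
5. 519.481ms @ 12/7 + 129.87ms (3/7)
6. 649.351ms @ 15/7 + 129.87ms (3/7)
7. 779.221ms @ 18/7 + 129.87ms (3/7)
8. 909.091ms @ 3 + 454.545ms (3/2)
9. 1363.636ms @ 9/2 + 227.273ms (3/4)
10. 1590.909ms @ 21/4 + 227.273ms (3/4)
11. 1818.182ms @ 6 + 454.545ms (3/2)
12. 2272.727ms @ 15/2 + 454.545ms (3/2)
13. 2727.273ms @ 9 + 129.87ms (3/7)
14. 2857.143ms @ 66/7 + 129.87ms (3/7)
15. 2987.013ms @ 69/7 + 129.87ms (3/7)
16. 3116.883ms @ 72/7 + 129.87ms (3/7)
17. 3246.753ms @ 75/7 + 129.87ms (3/7)
18. 3376.623ms @ 78/7 + 129.87ms (3/7)
19. 3506.494ms @ 81/7 + 129.87ms (3/7)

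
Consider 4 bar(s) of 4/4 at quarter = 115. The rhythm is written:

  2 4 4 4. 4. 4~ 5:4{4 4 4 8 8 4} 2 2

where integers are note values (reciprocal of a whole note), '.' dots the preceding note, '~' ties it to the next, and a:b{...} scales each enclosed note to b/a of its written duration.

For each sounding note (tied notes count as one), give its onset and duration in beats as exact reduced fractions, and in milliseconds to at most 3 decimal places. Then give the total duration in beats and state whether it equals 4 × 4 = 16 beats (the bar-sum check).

1) 0.0ms=0b +1043.478ms=2b
2) 1043.478ms=2b +521.739ms=1b
3) 1565.217ms=3b +521.739ms=1b
4) 2086.957ms=4b +782.609ms=3/2b
5) 2869.565ms=11/2b +782.609ms=3/2b
6) 3652.174ms=7b +939.13ms=9/5b
7) 4591.304ms=44/5b +417.391ms=4/5b
8) 5008.696ms=48/5b +417.391ms=4/5b
9) 5426.087ms=52/5b +208.696ms=2/5b
10) 5634.783ms=54/5b +208.696ms=2/5b
11) 5843.478ms=56/5b +417.391ms=4/5b
12) 6260.87ms=12b +1043.478ms=2b
13) 7304.348ms=14b +1043.478ms=2b
Σ=16b of 16 (115bpm 4/4) — PASS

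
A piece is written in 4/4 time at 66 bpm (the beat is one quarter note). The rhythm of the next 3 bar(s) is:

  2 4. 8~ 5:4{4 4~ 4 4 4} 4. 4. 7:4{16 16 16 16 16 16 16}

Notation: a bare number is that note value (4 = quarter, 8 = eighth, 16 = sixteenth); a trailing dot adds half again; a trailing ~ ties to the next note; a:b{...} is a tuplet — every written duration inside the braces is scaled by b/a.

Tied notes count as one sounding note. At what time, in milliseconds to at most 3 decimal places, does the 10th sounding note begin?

1. 0.0ms @ 0 + 1818.182ms (2)
2. 1818.182ms @ 2 + 1363.636ms (3/2)
3. 3181.818ms @ 7/2 + 1181.818ms (13/10)
4. 4363.636ms @ 24/5 + 1454.545ms (8/5)
5. 5818.182ms @ 32/5 + 727.273ms (4/5)
6. 6545.455ms @ 36/5 + 727.273ms (4/5)
7. 7272.727ms @ 8 + 1363.636ms (3/2)
8. 8636.364ms @ 19/2 + 1363.636ms (3/2)
9. 10000.0ms @ 11 + 129.87ms (1/7)
10. 10129.87ms @ 78/7 + 129.87ms (1/7)
11. 10259.74ms @ 79/7 + 129.87ms (1/7)
12. 10389.61ms @ 80/7 + 129.87ms (1/7)
13. 10519.481ms @ 81/7 + 129.87ms (1/7)
14. 10649.351ms @ 82/7 + 129.87ms (1/7)
15. 10779.221ms @ 83/7 + 129.87ms (1/7)

note 10 onset = 78/7b = 10129.87ms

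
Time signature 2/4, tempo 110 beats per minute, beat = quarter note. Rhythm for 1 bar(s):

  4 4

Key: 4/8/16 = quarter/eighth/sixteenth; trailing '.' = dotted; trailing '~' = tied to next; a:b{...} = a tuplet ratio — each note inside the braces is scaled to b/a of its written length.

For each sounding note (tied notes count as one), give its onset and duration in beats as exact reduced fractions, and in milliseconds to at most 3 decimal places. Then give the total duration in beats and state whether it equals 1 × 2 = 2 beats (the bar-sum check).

1) 0.0ms=0b +545.455ms=1b
2) 545.455ms=1b +545.455ms=1b
Σ=2b of 2 (110bpm 2/4) — PASS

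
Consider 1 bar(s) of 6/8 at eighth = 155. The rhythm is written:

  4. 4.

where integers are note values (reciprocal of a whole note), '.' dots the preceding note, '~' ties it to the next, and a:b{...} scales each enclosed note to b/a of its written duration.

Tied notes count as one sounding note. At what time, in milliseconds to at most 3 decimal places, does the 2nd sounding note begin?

1. 0.0ms @ 0 + 1161.29ms (3)
2. 1161.29ms @ 3 + 1161.29ms (3)

note 2 onset = 3b = 1161.29ms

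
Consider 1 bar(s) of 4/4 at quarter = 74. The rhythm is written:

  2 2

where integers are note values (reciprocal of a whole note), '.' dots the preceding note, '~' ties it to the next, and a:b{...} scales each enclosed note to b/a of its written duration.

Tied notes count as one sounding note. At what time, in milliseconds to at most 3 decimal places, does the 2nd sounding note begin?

note 2 onset = 2b = 1621.622ms

1. 0.0ms @ 0 + 1621.622ms (2)
2. 1621.622ms @ 2 + 1621.622ms (2)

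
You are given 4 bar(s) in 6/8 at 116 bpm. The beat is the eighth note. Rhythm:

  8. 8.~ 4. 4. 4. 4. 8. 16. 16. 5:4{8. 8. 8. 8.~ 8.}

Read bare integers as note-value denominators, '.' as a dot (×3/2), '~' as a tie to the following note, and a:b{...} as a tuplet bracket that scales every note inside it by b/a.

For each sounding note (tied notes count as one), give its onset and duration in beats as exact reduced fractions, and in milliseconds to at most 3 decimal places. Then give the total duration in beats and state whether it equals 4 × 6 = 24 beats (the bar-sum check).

1) 0.0ms=0b +775.862ms=3/2b
2) 775.862ms=3/2b +2327.586ms=9/2b
3) 3103.448ms=6b +1551.724ms=3b
4) 4655.172ms=9b +1551.724ms=3b
5) 6206.897ms=12b +1551.724ms=3b
6) 7758.621ms=15b +775.862ms=3/2b
7) 8534.483ms=33/2b +387.931ms=3/4b
8) 8922.414ms=69/4b +387.931ms=3/4b
9) 9310.345ms=18b +620.69ms=6/5b
10) 9931.034ms=96/5b +620.69ms=6/5b
11) 10551.724ms=102/5b +620.69ms=6/5b
12) 11172.414ms=108/5b +1241.379ms=12/5b
Σ=24b of 24 (116bpm 6/8) — PASS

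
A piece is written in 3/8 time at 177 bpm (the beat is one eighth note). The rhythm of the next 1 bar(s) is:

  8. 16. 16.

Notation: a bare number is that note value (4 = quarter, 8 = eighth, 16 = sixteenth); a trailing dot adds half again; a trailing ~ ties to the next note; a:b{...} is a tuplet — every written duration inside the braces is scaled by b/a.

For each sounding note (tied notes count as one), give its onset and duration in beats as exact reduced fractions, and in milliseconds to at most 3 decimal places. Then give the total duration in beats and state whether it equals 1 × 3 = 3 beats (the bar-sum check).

1) 0.0ms=0b +508.475ms=3/2b
2) 508.475ms=3/2b +254.237ms=3/4b
3) 762.712ms=9/4b +254.237ms=3/4b
Σ=3b of 3 (177bpm 3/8) — PASS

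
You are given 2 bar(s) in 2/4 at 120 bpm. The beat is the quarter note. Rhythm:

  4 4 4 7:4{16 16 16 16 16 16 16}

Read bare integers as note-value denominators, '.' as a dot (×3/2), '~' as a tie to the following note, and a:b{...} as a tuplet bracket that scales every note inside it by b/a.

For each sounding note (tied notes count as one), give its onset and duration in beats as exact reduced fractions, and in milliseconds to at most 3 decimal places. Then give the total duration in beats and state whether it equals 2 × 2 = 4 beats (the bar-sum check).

1) 0.0ms=0b +500.0ms=1b
2) 500.0ms=1b +500.0ms=1b
3) 1000.0ms=2b +500.0ms=1b
4) 1500.0ms=3b +71.429ms=1/7b
5) 1571.429ms=22/7b +71.429ms=1/7b
6) 1642.857ms=23/7b +71.429ms=1/7b
7) 1714.286ms=24/7b +71.429ms=1/7b
8) 1785.714ms=25/7b +71.429ms=1/7b
9) 1857.143ms=26/7b +71.429ms=1/7b
10) 1928.571ms=27/7b +71.429ms=1/7b
Σ=4b of 4 (120bpm 2/4) — PASS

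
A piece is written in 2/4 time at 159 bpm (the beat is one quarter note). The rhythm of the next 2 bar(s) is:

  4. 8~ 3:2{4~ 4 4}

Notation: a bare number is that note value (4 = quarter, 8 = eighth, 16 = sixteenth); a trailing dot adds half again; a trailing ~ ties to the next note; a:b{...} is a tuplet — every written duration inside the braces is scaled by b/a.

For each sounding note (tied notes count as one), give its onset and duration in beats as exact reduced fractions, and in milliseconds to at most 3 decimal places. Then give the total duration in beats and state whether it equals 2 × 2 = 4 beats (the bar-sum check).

1) 0.0ms=0b +566.038ms=3/2b
2) 566.038ms=3/2b +691.824ms=11/6b
3) 1257.862ms=10/3b +251.572ms=2/3b
Σ=4b of 4 (159bpm 2/4) — PASS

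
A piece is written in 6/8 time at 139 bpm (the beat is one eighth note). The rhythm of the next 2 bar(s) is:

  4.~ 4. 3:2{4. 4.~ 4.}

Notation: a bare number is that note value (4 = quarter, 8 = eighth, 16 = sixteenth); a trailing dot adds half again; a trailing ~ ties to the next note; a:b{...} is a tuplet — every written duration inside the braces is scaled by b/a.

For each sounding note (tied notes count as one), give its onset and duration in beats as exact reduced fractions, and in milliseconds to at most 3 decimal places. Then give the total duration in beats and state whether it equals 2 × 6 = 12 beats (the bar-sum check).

1) 0.0ms=0b +2589.928ms=6b
2) 2589.928ms=6b +863.309ms=2b
3) 3453.237ms=8b +1726.619ms=4b
Σ=12b of 12 (139bpm 6/8) — PASS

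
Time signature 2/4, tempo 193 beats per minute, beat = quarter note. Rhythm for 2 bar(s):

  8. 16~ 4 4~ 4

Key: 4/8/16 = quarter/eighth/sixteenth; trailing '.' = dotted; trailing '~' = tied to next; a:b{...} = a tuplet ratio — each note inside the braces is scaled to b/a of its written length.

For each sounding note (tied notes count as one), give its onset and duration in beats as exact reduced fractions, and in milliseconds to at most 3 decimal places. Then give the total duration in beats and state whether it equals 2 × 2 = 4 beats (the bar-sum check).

1) 0.0ms=0b +233.161ms=3/4b
2) 233.161ms=3/4b +388.601ms=5/4b
3) 621.762ms=2b +621.762ms=2b
Σ=4b of 4 (193bpm 2/4) — PASS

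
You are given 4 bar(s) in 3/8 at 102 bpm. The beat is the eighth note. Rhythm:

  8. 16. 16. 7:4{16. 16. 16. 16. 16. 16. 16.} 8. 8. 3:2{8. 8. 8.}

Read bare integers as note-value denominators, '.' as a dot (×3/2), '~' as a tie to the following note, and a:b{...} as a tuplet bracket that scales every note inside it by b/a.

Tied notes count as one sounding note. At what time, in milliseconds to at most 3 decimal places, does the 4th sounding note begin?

1. 0.0ms @ 0 + 882.353ms (3/2)
2. 882.353ms @ 3/2 + 441.176ms (3/4)
3. 1323.529ms @ 9/4 + 441.176ms (3/4)
4. 1764.706ms @ 3 + 252.101ms (3/7)
5. 2016.807ms @ 24/7 + 252.101ms (3/7)
6. 2268.908ms @ 27/7 + 252.101ms (3/7)
7. 2521.008ms @ 30/7 + 252.101ms (3/7)
8. 2773.109ms @ 33/7 + 252.101ms (3/7)
9. 3025.21ms @ 36/7 + 252.101ms (3/7)
10. 3277.311ms @ 39/7 + 252.101ms (3/7)
11. 3529.412ms @ 6 + 882.353ms (3/2)
12. 4411.765ms @ 15/2 + 882.353ms (3/2)
13. 5294.118ms @ 9 + 588.235ms (1)
14. 5882.353ms @ 10 + 588.235ms (1)
15. 6470.588ms @ 11 + 588.235ms (1)

note 4 onset = 3b = 1764.706ms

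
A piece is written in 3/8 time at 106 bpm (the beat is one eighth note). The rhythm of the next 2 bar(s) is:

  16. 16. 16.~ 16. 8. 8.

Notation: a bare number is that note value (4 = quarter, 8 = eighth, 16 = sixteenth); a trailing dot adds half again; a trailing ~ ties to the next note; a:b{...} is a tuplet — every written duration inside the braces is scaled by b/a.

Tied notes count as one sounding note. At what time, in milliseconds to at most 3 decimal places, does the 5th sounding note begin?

note 5 onset = 9/2b = 2547.17ms

1. 0.0ms @ 0 + 424.528ms (3/4)
2. 424.528ms @ 3/4 + 424.528ms (3/4)
3. 849.057ms @ 3/2 + 849.057ms (3/2)
4. 1698.113ms @ 3 + 849.057ms (3/2)
5. 2547.17ms @ 9/2 + 849.057ms (3/2)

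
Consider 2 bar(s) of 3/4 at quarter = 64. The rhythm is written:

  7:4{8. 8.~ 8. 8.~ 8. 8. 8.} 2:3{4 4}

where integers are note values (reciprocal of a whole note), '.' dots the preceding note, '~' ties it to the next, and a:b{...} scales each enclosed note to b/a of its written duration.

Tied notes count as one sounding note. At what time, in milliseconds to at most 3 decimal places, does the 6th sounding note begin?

1. 0.0ms @ 0 + 401.786ms (3/7)
2. 401.786ms @ 3/7 + 803.571ms (6/7)
3. 1205.357ms @ 9/7 + 803.571ms (6/7)
4. 2008.929ms @ 15/7 + 401.786ms (3/7)
5. 2410.714ms @ 18/7 + 401.786ms (3/7)
6. 2812.5ms @ 3 + 1406.25ms (3/2)
7. 4218.75ms @ 9/2 + 1406.25ms (3/2)

note 6 onset = 3b = 2812.5ms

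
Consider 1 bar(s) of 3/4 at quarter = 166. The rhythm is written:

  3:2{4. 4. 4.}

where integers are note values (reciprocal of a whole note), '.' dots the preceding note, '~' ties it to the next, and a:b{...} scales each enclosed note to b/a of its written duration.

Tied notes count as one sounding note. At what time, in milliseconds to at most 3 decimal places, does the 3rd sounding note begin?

note 3 onset = 2b = 722.892ms

1. 0.0ms @ 0 + 361.446ms (1)
2. 361.446ms @ 1 + 361.446ms (1)
3. 722.892ms @ 2 + 361.446ms (1)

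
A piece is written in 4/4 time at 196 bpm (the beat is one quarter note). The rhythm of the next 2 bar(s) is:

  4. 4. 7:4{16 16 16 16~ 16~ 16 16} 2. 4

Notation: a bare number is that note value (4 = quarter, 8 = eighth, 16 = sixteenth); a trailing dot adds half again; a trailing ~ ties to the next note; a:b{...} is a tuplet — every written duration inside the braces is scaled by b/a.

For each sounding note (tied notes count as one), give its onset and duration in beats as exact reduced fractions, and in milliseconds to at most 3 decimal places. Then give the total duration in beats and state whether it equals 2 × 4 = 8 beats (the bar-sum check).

1) 0.0ms=0b +459.184ms=3/2b
2) 459.184ms=3/2b +459.184ms=3/2b
3) 918.367ms=3b +43.732ms=1/7b
4) 962.099ms=22/7b +43.732ms=1/7b
5) 1005.831ms=23/7b +43.732ms=1/7b
6) 1049.563ms=24/7b +131.195ms=3/7b
7) 1180.758ms=27/7b +43.732ms=1/7b
8) 1224.49ms=4b +918.367ms=3b
9) 2142.857ms=7b +306.122ms=1b
Σ=8b of 8 (196bpm 4/4) — PASS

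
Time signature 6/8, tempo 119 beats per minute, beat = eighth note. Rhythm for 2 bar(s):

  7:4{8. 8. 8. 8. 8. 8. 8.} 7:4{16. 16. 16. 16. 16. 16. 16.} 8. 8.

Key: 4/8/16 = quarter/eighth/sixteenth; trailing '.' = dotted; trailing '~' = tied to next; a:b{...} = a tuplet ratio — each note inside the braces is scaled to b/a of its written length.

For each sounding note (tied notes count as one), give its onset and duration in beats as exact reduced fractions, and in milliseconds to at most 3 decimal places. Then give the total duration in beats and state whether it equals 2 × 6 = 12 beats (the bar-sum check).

1) 0.0ms=0b +432.173ms=6/7b
2) 432.173ms=6/7b +432.173ms=6/7b
3) 864.346ms=12/7b +432.173ms=6/7b
4) 1296.519ms=18/7b +432.173ms=6/7b
5) 1728.691ms=24/7b +432.173ms=6/7b
6) 2160.864ms=30/7b +432.173ms=6/7b
7) 2593.037ms=36/7b +432.173ms=6/7b
8) 3025.21ms=6b +216.086ms=3/7b
9) 3241.297ms=45/7b +216.086ms=3/7b
10) 3457.383ms=48/7b +216.086ms=3/7b
11) 3673.469ms=51/7b +216.086ms=3/7b
12) 3889.556ms=54/7b +216.086ms=3/7b
13) 4105.642ms=57/7b +216.086ms=3/7b
14) 4321.729ms=60/7b +216.086ms=3/7b
15) 4537.815ms=9b +756.303ms=3/2b
16) 5294.118ms=21/2b +756.303ms=3/2b
Σ=12b of 12 (119bpm 6/8) — PASS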